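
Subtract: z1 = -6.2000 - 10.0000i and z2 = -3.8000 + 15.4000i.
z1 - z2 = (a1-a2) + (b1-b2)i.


Real: -6.2 + 3.8 = -2.4
Imag: -10 - 15.4 = -25.4

-2.4000 - 25.4000i


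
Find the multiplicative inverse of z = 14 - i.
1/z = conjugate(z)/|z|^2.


|z|^2 = 196+1 = 197
1/z = (14 + 1i)/197

1/z = 0.0711 + 0.0051i


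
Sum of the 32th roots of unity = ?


The sum of all 32th roots of unity is 0.
Geometric series: (1 - w^32)/(1 - w) = (1-1)/(1-w) = 0 since w^32 = 1, w ≠ 1.
Alternatively: coefficient of z^31 in z^32 - 1 is 0.

0


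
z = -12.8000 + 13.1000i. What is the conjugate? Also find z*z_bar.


z_bar = -12.8000 - 13.1000i
z*z_bar = (-12.8)^2 + 13.1^2 = 163.84 + 171.61 = 335.45

z_bar = -12.8000 - 13.1000i, z*z_bar = 335.45


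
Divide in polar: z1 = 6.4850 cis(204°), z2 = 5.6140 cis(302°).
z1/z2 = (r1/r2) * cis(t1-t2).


r = 6.4850 / 5.6140 = 1.1551
theta = 204° - 302° = -98° = 262° (mod 360)

1.1551 cis(262°)


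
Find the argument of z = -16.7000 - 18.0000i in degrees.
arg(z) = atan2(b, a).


Re = -16.7, Im = -18
arg = atan2(-18, -16.7) = -132.8545 degrees

arg(z) = -132.8545 degrees


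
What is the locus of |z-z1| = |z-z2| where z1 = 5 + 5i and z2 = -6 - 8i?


Equal distances means the locus is the perpendicular bisector of z1 and z2.
Midpoint = ((5+(-6))/2, (5+(-8))/2) = (-0.5000, -1.5000)

Perpendicular bisector through (-0.5000, -1.5000)


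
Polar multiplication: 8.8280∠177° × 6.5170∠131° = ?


r = 8.8280 * 6.5170 = 57.5321
theta = 177° + 131° = 308° = 308° (mod 360)

57.5321 cis(308°)


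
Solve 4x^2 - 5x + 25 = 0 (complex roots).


disc = (-5)^2 - 4*4*25 = 25 - 400 = -375
sqrt(|disc|) = sqrt(375) = 19.3649
Real part = 5/(2*4) = 0.6250
Imag part = 19.3649/(2*4) = 2.4206

0.6250 ± 2.4206i


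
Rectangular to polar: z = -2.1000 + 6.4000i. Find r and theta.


r = sqrt(4.41+40.96) = sqrt(45.37) = 6.7357
theta = atan2(6.4, -2.1) = 108.1660 degrees

r = 6.7357, theta = 108.1660 degrees


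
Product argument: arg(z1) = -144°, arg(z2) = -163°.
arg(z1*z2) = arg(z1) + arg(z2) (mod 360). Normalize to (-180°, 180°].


arg(z1*z2) = -144° - 163° = -307°
Normalized to (-180°, 180°]: 53°

53°


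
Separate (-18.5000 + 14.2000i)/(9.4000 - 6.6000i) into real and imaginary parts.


Multiply by conjugate: (-18.5000 + 14.2000i)(9.4000 + 6.6000i) / (9.4^2 + (-6.6)^2)
Numerator real = -18.5*9.4 + 14.2*(-6.6) = -267.62
Numerator imag = 14.2*9.4 - (-18.5)*(-6.6) = 11.38
Denominator = 131.92
Re(z) = -267.62/131.92 = -2.0287
Im(z) = 11.38/131.92 = 0.0863

Re(z) = -2.0287, Im(z) = 0.0863


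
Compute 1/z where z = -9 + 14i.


|z|^2 = 81+196 = 277
1/z = (-9 - 14i)/277

1/z = -0.0325 - 0.0505i


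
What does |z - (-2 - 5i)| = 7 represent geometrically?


|z - z0| = r is a circle with center z0 and radius r.
Center = (-2, -5), radius = 7

Circle with center (-2, -5) and radius 7


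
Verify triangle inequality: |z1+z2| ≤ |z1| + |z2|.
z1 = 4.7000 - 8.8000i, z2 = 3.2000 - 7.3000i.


|z1| = sqrt(4.7^2 + (-8.8)^2) = sqrt(99.53) = 9.9765
|z2| = sqrt(3.2^2 + (-7.3)^2) = sqrt(63.53) = 7.9706
z1+z2 = 7.9000 - 16.1000i
|z1+z2| = sqrt(321.62) = 17.9338
|z1|+|z2| = 9.9765 + 7.9706 = 17.9471

|z1+z2| = 17.9338 ≤ |z1|+|z2| = 17.9471 (verified)


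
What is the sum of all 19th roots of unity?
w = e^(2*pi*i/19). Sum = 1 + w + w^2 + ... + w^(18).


The sum of all 19th roots of unity is 0.
Geometric series: (1 - w^19)/(1 - w) = (1-1)/(1-w) = 0 since w^19 = 1, w ≠ 1.
Alternatively: coefficient of z^18 in z^19 - 1 is 0.

0


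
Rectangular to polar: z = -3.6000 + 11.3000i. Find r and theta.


r = sqrt(12.96+127.69) = sqrt(140.65) = 11.8596
theta = atan2(11.3, -3.6) = 107.6711 degrees

r = 11.8596, theta = 107.6711 degrees


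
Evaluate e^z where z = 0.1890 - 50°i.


e^0.1890 = 1.2080
cos(-50°) = 0.6428
sin(-50°) = -0.76604
Real = 1.2080*0.6428 = 0.7765
Imag = 1.2080*(-0.76604) = -0.9254

0.7765 - 0.9254i


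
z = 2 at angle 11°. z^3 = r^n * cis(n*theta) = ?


r^3 = 2^3 = 8
n*theta = 3*11° = 33° = 33° (mod 360)
a = 8*cos(33°) = 6.7094
b = 8*sin(33°) = 4.3571

8 cis(33°) = 6.7094 + 4.3571i


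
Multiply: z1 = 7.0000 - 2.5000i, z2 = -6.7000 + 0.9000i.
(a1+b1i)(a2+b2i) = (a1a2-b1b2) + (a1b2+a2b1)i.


Real = 7*(-6.7) - (-2.5)*0.9 = -46.9 - (-2.25) = -44.65
Imag = 7*0.9 - (6.7)*(-2.5) = 6.3 + 16.75 = 23.05

-44.6500 + 23.0500i


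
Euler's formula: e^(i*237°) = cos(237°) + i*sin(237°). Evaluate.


cos(237°) = -0.5446
sin(237°) = -0.8387

e^(i*237°) = -0.5446 - 0.8387i


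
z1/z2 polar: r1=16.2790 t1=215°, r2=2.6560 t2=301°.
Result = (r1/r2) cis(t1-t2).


r = 16.2790 / 2.6560 = 6.1291
theta = 215° - 301° = -86° = 274° (mod 360)

6.1291 cis(274°)


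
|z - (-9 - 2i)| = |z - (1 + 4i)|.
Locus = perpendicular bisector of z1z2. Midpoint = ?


Equal distances means the locus is the perpendicular bisector of z1 and z2.
Midpoint = ((-9+1)/2, (-2+4)/2) = (-4.0000, 1.0000)

Perpendicular bisector through (-4.0000, 1.0000)


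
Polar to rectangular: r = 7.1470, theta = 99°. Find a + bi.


a = 7.1470*cos(99°) = 7.1470*(-0.15643) = -1.1180
b = 7.1470*sin(99°) = 7.1470*0.98769 = 7.0590

-1.1180 + 7.0590i


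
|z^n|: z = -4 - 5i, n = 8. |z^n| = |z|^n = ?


|z| = sqrt(16+25) = sqrt(41) = 6.4031
|z^8| = |z|^8 = (sqrt(41))^8 = 41^4 = 2825761

|z^8| = 2825761


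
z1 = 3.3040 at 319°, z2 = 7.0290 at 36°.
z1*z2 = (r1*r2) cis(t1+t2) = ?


r = 3.3040 * 7.0290 = 23.2238
theta = 319° + 36° = 355° = 355° (mod 360)

23.2238 cis(355°)


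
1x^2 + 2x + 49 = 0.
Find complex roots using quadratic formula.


disc = 2^2 - 4*1*49 = 4 - 196 = -192
sqrt(|disc|) = sqrt(192) = 13.8564
Real part = -2/(2*1) = -1.0000
Imag part = 13.8564/(2*1) = 6.9282

-1.0000 ± 6.9282i


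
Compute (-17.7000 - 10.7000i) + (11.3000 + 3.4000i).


Real: -17.7 + 11.3 = -6.4
Imag: -10.7 + 3.4 = -7.3

-6.4000 - 7.3000i


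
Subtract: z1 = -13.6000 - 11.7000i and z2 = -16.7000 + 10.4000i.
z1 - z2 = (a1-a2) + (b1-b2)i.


Real: -13.6 + 16.7 = 3.1
Imag: -11.7 - 10.4 = -22.1

3.1000 - 22.1000i


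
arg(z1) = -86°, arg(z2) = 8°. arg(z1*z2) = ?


arg(z1*z2) = -86° + 8° = -78°
Normalized to (-180°, 180°]: -78°

-78°


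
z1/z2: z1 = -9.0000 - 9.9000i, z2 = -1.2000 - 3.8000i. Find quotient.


Conjugate of z2 = -1.2000 + 3.8000i
Numerator: (-9.0000 - 9.9000i)(-1.2000 + 3.8000i) = 48.4200 - 22.3200i
Denominator: (-1.2)^2 + (-3.8)^2 = 15.88
Result = (48.4200 - 22.3200i)/15.88

3.0491 - 1.4055i


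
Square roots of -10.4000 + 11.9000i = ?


|z| = sqrt(108.16+141.61) = 15.8041
sqrt((|z|+a)/2) = sqrt((15.8041+(-10.4))/2) = sqrt(2.7021) = 1.6438
sqrt((|z|-a)/2) = sqrt((15.8041-(-10.4))/2) = sqrt(13.1021) = 3.6197

±(1.6438 + 3.6197i) i.e. 1.6438 + 3.6197i and -1.6438 - 3.6197i


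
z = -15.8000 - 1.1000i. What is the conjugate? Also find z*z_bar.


z_bar = -15.8000 + 1.1000i
z*z_bar = (-15.8)^2 + (-1.1)^2 = 249.64 + 1.21 = 250.85

z_bar = -15.8000 + 1.1000i, z*z_bar = 250.85


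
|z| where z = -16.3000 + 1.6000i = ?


|z| = sqrt((-16.3)^2 + 1.6^2) = sqrt(265.69 + 2.56) = sqrt(268.25) = 16.3783

|z| = 16.3783


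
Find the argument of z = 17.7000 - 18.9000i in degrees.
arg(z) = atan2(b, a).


Re = 17.7, Im = -18.9
arg = atan2(-18.9, 17.7) = -46.8779 degrees

arg(z) = -46.8779 degrees


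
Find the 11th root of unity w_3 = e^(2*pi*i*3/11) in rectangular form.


Angle = 360*3/11 = 98.1818°
a = cos(98.1818°) = -0.1423
b = sin(98.1818°) = 0.9898

-0.1423 + 0.9898i


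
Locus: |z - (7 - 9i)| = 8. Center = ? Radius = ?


|z - z0| = r is a circle with center z0 and radius r.
Center = (7, -9), radius = 8

Circle with center (7, -9) and radius 8


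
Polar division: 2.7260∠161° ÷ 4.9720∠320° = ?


r = 2.7260 / 4.9720 = 0.5483
theta = 161° - 320° = -159° = 201° (mod 360)

0.5483 cis(201°)


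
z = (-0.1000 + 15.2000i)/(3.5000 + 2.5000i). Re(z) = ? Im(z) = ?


Multiply by conjugate: (-0.1000 + 15.2000i)(3.5000 - 2.5000i) / (3.5^2 + 2.5^2)
Numerator real = -0.1*3.5 + 15.2*2.5 = 37.65
Numerator imag = 15.2*3.5 - (-0.1)*2.5 = 53.45
Denominator = 18.5
Re(z) = 37.65/18.5 = 2.0351
Im(z) = 53.45/18.5 = 2.8892

Re(z) = 2.0351, Im(z) = 2.8892


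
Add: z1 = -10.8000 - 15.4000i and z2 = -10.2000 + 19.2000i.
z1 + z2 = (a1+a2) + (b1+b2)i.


Real: -10.8 - 10.2 = -21
Imag: -15.4 + 19.2 = 3.8

-21.0000 + 3.8000i


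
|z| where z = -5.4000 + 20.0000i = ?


|z| = sqrt((-5.4)^2 + 20^2) = sqrt(29.16 + 400) = sqrt(429.16) = 20.7162

|z| = 20.7162


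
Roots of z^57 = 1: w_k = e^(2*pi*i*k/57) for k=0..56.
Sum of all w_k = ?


The sum of all 57th roots of unity is 0.
Geometric series: (1 - w^57)/(1 - w) = (1-1)/(1-w) = 0 since w^57 = 1, w ≠ 1.
Alternatively: coefficient of z^56 in z^57 - 1 is 0.

0


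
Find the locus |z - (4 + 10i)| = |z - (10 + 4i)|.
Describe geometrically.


Equal distances means the locus is the perpendicular bisector of z1 and z2.
Midpoint = ((4+10)/2, (10+4)/2) = (7.0000, 7.0000)

Perpendicular bisector through (7.0000, 7.0000)


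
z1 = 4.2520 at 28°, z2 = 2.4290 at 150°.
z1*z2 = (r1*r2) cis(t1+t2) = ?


r = 4.2520 * 2.4290 = 10.3281
theta = 28° + 150° = 178° = 178° (mod 360)

10.3281 cis(178°)


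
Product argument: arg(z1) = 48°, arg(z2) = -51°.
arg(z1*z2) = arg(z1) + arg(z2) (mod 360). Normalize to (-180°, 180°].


arg(z1*z2) = 48° - 51° = -3°
Normalized to (-180°, 180°]: -3°

-3°


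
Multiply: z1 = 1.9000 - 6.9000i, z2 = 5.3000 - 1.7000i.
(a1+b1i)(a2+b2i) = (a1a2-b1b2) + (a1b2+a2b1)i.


Real = 1.9*5.3 - (-6.9)*(-1.7) = 10.07 - 11.73 = -1.66
Imag = 1.9*(-1.7) + 5.3*(-6.9) = -3.23 - (36.57) = -39.8

-1.6600 - 39.8000i


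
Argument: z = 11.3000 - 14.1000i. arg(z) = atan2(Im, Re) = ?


Re = 11.3, Im = -14.1
arg = atan2(-14.1, 11.3) = -51.2907 degrees

arg(z) = -51.2907 degrees


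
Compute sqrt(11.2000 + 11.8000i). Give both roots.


|z| = sqrt(125.44+139.24) = 16.2690
sqrt((|z|+a)/2) = sqrt((16.2690+11.2)/2) = sqrt(13.7345) = 3.7060
sqrt((|z|-a)/2) = sqrt((16.2690-11.2)/2) = sqrt(2.5345) = 1.5920

±(3.7060 + 1.5920i) i.e. 3.7060 + 1.5920i and -3.7060 - 1.5920i


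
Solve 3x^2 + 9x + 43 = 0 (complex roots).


disc = 9^2 - 4*3*43 = 81 - 516 = -435
sqrt(|disc|) = sqrt(435) = 20.8567
Real part = -9/(2*3) = -1.5000
Imag part = 20.8567/(2*3) = 3.4761

-1.5000 ± 3.4761i


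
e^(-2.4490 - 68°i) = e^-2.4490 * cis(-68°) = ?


e^-2.4490 = 0.0864
cos(-68°) = 0.3746
sin(-68°) = -0.9272
Real = 0.0864*0.3746 = 0.0324
Imag = 0.0864*(-0.9272) = -0.0801

0.0324 - 0.0801i


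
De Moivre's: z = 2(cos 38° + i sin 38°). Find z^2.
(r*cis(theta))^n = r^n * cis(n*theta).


r^2 = 2^2 = 4
n*theta = 2*38° = 76° = 76° (mod 360)
a = 4*cos(76°) = 0.9677
b = 4*sin(76°) = 3.8812

4 cis(76°) = 0.9677 + 3.8812i


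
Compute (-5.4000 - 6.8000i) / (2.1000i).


Conjugate of z2 = -2.1000i
Numerator: (-5.4000 - 6.8000i)(-2.1000i) = -14.2800 + 11.3400i
Denominator: 0^2 + 2.1^2 = 4.41
Result = (-14.2800 + 11.3400i)/4.41

-3.2381 + 2.5714i


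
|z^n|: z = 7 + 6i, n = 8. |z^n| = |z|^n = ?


|z| = sqrt(49+36) = sqrt(85) = 9.2195
|z^8| = |z|^8 = (sqrt(85))^8 = 85^4 = 52200625

|z^8| = 52200625


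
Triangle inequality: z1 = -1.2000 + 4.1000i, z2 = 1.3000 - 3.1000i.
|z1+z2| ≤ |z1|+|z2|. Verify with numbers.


|z1| = sqrt((-1.2)^2 + 4.1^2) = sqrt(18.25) = 4.2720
|z2| = sqrt(1.3^2 + (-3.1)^2) = sqrt(11.3) = 3.3615
z1+z2 = 0.1000 + 1.0000i
|z1+z2| = sqrt(1.01) = 1.0050
|z1|+|z2| = 4.2720 + 3.3615 = 7.6335

|z1+z2| = 1.0050 ≤ |z1|+|z2| = 7.6335 (verified)


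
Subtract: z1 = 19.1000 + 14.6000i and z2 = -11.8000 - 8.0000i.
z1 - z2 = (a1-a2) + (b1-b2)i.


Real: 19.1 + 11.8 = 30.9
Imag: 14.6 + 8 = 22.6

30.9000 + 22.6000i


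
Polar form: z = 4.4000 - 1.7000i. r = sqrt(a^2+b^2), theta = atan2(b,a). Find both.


r = sqrt(19.36+2.89) = sqrt(22.25) = 4.7170
theta = atan2(-1.7, 4.4) = -21.1247 degrees

r = 4.7170, theta = -21.1247 degrees


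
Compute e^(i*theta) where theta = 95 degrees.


cos(95°) = -0.0872
sin(95°) = 0.9962

e^(i*95°) = -0.0872 + 0.9962i


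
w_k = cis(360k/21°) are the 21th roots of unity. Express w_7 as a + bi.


Angle = 360*7/21 = 120°
a = cos(120°) = -0.5000
b = sin(120°) = 0.8660

-0.5000 + 0.8660i


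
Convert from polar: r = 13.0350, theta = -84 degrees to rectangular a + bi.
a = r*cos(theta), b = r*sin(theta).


a = 13.0350*cos(-84°) = 13.0350*0.10453 = 1.3625
b = 13.0350*sin(-84°) = 13.0350*(-0.99452) = -12.9636

1.3625 - 12.9636i


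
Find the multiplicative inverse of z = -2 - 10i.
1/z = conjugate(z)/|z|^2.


|z|^2 = 4+100 = 104
1/z = (-2 + 10i)/104

1/z = -0.0192 + 0.0962i


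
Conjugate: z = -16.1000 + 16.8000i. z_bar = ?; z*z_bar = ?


z_bar = -16.1000 - 16.8000i
z*z_bar = (-16.1)^2 + 16.8^2 = 259.21 + 282.24 = 541.45

z_bar = -16.1000 - 16.8000i, z*z_bar = 541.45


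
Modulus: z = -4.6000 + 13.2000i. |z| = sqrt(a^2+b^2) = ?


|z| = sqrt((-4.6)^2 + 13.2^2) = sqrt(21.16 + 174.24) = sqrt(195.4) = 13.9786

|z| = 13.9786


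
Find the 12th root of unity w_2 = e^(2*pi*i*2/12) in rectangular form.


Angle = 360*2/12 = 60°
a = cos(60°) = 0.5000
b = sin(60°) = 0.8660

0.5000 + 0.8660i


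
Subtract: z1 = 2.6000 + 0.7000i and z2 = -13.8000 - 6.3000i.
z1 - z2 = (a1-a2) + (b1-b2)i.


Real: 2.6 + 13.8 = 16.4
Imag: 0.7 + 6.3 = 7

16.4000 + 7.0000i


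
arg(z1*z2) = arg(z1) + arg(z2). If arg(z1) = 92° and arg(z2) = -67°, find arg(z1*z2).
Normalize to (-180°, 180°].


arg(z1*z2) = 92° - 67° = 25°
Normalized to (-180°, 180°]: 25°

25°


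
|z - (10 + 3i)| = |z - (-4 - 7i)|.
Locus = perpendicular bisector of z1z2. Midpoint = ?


Equal distances means the locus is the perpendicular bisector of z1 and z2.
Midpoint = ((10+(-4))/2, (3+(-7))/2) = (3.0000, -2.0000)

Perpendicular bisector through (3.0000, -2.0000)


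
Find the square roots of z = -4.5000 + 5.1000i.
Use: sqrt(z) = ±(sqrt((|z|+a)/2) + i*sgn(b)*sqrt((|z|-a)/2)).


|z| = sqrt(20.25+26.01) = 6.8015
sqrt((|z|+a)/2) = sqrt((6.8015+(-4.5))/2) = sqrt(1.1507) = 1.0727
sqrt((|z|-a)/2) = sqrt((6.8015-(-4.5))/2) = sqrt(5.6507) = 2.3771

±(1.0727 + 2.3771i) i.e. 1.0727 + 2.3771i and -1.0727 - 2.3771i


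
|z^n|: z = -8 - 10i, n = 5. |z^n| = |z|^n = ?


|z| = sqrt(64+100) = sqrt(164) = 12.8062
|z^5| = |z|^5 = (sqrt(164))^5 = 164^2 * sqrt(164) = 26896*sqrt(164)

|z^5| = 26896*sqrt(164) ≈ 344436.8590


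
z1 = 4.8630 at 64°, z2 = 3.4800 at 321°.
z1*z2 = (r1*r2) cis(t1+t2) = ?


r = 4.8630 * 3.4800 = 16.9232
theta = 64° + 321° = 385° = 25° (mod 360)

16.9232 cis(25°)


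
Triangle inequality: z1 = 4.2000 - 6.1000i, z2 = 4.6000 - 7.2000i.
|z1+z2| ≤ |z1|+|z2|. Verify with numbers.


|z1| = sqrt(4.2^2 + (-6.1)^2) = sqrt(54.85) = 7.4061
|z2| = sqrt(4.6^2 + (-7.2)^2) = sqrt(73) = 8.5440
z1+z2 = 8.8000 - 13.3000i
|z1+z2| = sqrt(254.33) = 15.9477
|z1|+|z2| = 7.4061 + 8.5440 = 15.9501

|z1+z2| = 15.9477 ≤ |z1|+|z2| = 15.9501 (verified)


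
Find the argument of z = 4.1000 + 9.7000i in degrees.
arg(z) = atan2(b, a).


Re = 4.1, Im = 9.7
arg = atan2(9.7, 4.1) = 67.0872 degrees

arg(z) = 67.0872 degrees


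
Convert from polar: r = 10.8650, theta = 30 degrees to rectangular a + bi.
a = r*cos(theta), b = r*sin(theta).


a = 10.8650*cos(30°) = 10.8650*0.86603 = 9.4094
b = 10.8650*sin(30°) = 10.8650*0.5 = 5.4325

9.4094 + 5.4325i


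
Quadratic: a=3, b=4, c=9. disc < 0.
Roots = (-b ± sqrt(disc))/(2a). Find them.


disc = 4^2 - 4*3*9 = 16 - 108 = -92
sqrt(|disc|) = sqrt(92) = 9.5917
Real part = -4/(2*3) = -0.6667
Imag part = 9.5917/(2*3) = 1.5986

-0.6667 ± 1.5986i


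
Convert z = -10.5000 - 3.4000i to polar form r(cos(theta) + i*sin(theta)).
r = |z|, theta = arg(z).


r = sqrt(110.25+11.56) = sqrt(121.81) = 11.0368
theta = atan2(-3.4, -10.5) = -162.0576 degrees

r = 11.0368, theta = -162.0576 degrees


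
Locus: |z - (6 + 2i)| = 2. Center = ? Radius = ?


|z - z0| = r is a circle with center z0 and radius r.
Center = (6, 2), radius = 2

Circle with center (6, 2) and radius 2


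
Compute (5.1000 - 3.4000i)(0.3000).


Real = 5.1*0.3 - (-3.4)*0 = 1.53 - 0 = 1.53
Imag = 5.1*0 + 0.3*(-3.4) = 0 - (1.02) = -1.02

1.5300 - 1.0200i


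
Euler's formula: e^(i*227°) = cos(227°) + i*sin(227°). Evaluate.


cos(227°) = -0.6820
sin(227°) = -0.7314

e^(i*227°) = -0.6820 - 0.7314i


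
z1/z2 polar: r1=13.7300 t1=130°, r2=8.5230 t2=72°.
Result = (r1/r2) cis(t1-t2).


r = 13.7300 / 8.5230 = 1.6109
theta = 130° - 72° = 58° = 58° (mod 360)

1.6109 cis(58°)


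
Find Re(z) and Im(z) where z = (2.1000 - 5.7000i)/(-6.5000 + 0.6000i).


Multiply by conjugate: (2.1000 - 5.7000i)(-6.5000 - 0.6000i) / ((-6.5)^2 + 0.6^2)
Numerator real = 2.1*(-6.5) - (5.7)*0.6 = -17.07
Numerator imag = -5.7*(-6.5) - 2.1*0.6 = 35.79
Denominator = 42.61
Re(z) = -17.07/42.61 = -0.4006
Im(z) = 35.79/42.61 = 0.8399

Re(z) = -0.4006, Im(z) = 0.8399


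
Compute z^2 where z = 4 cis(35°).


r^2 = 4^2 = 16
n*theta = 2*35° = 70° = 70° (mod 360)
a = 16*cos(70°) = 5.4723
b = 16*sin(70°) = 15.0351

16 cis(70°) = 5.4723 + 15.0351i


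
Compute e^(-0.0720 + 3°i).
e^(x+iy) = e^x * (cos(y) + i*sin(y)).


e^-0.0720 = 0.93053
cos(3°) = 0.99863
sin(3°) = 0.0523
Real = 0.93053*0.99863 = 0.9293
Imag = 0.93053*0.0523 = 0.0487

0.9293 + 0.0487i


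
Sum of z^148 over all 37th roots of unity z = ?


The roots are w_k = w^k with w = e^(2*pi*i/37), and (w^k)^148 = (w^148)^k.
So S = 1 + u + u^2 + ... + u^(36) with u = w^148.
148 = 4*37 + 0, so 148 is a multiple of 37 and u = (w^37)^4 = 1.
Every one of the 37 terms equals 1: S = 37

S = 37


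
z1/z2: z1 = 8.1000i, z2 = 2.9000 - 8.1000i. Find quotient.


Conjugate of z2 = 2.9000 + 8.1000i
Numerator: (8.1000i)(2.9000 + 8.1000i) = -65.6100 + 23.4900i
Denominator: 2.9^2 + (-8.1)^2 = 74.02
Result = (-65.6100 + 23.4900i)/74.02

-0.8864 + 0.3173i


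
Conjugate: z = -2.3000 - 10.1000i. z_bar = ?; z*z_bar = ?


z_bar = -2.3000 + 10.1000i
z*z_bar = (-2.3)^2 + (-10.1)^2 = 5.29 + 102.01 = 107.3

z_bar = -2.3000 + 10.1000i, z*z_bar = 107.3


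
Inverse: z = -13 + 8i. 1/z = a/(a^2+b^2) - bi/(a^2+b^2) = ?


|z|^2 = 169+64 = 233
1/z = (-13 - 8i)/233

1/z = -0.0558 - 0.0343i


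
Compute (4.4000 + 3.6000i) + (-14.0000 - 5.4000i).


Real: 4.4 - 14 = -9.6
Imag: 3.6 - 5.4 = -1.8

-9.6000 - 1.8000i


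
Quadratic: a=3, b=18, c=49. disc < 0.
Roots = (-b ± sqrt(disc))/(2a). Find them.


disc = 18^2 - 4*3*49 = 324 - 588 = -264
sqrt(|disc|) = sqrt(264) = 16.2481
Real part = -18/(2*3) = -3.0000
Imag part = 16.2481/(2*3) = 2.7080

-3.0000 ± 2.7080i


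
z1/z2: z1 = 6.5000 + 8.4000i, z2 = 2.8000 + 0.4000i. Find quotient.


Conjugate of z2 = 2.8000 - 0.4000i
Numerator: (6.5000 + 8.4000i)(2.8000 - 0.4000i) = 21.5600 + 20.9200i
Denominator: 2.8^2 + 0.4^2 = 8
Result = (21.5600 + 20.9200i)/8

2.6950 + 2.6150i


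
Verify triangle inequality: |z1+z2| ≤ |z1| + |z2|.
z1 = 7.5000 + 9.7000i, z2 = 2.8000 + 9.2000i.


|z1| = sqrt(7.5^2 + 9.7^2) = sqrt(150.34) = 12.2613
|z2| = sqrt(2.8^2 + 9.2^2) = sqrt(92.48) = 9.6167
z1+z2 = 10.3000 + 18.9000i
|z1+z2| = sqrt(463.3) = 21.5244
|z1|+|z2| = 12.2613 + 9.6167 = 21.8780

|z1+z2| = 21.5244 ≤ |z1|+|z2| = 21.8780 (verified)


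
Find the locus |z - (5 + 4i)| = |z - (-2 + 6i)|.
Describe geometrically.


Equal distances means the locus is the perpendicular bisector of z1 and z2.
Midpoint = ((5+(-2))/2, (4+6)/2) = (1.5000, 5.0000)

Perpendicular bisector through (1.5000, 5.0000)


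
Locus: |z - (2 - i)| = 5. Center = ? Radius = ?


|z - z0| = r is a circle with center z0 and radius r.
Center = (2, -1), radius = 5

Circle with center (2, -1) and radius 5


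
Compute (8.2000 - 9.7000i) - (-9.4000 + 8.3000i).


Real: 8.2 + 9.4 = 17.6
Imag: -9.7 - 8.3 = -18

17.6000 - 18.0000i


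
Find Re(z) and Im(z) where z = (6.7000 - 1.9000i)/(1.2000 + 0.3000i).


Multiply by conjugate: (6.7000 - 1.9000i)(1.2000 - 0.3000i) / (1.2^2 + 0.3^2)
Numerator real = 6.7*1.2 - (1.9)*0.3 = 7.47
Numerator imag = -1.9*1.2 - 6.7*0.3 = -4.29
Denominator = 1.53
Re(z) = 7.47/1.53 = 4.8824
Im(z) = -4.29/1.53 = -2.8039

Re(z) = 4.8824, Im(z) = -2.8039


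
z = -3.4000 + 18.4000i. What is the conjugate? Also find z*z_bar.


z_bar = -3.4000 - 18.4000i
z*z_bar = (-3.4)^2 + 18.4^2 = 11.56 + 338.56 = 350.12

z_bar = -3.4000 - 18.4000i, z*z_bar = 350.12


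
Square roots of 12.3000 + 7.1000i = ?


|z| = sqrt(151.29+50.41) = 14.2021
sqrt((|z|+a)/2) = sqrt((14.2021+12.3)/2) = sqrt(13.2511) = 3.6402
sqrt((|z|-a)/2) = sqrt((14.2021-12.3)/2) = sqrt(0.9511) = 0.9752

±(3.6402 + 0.9752i) i.e. 3.6402 + 0.9752i and -3.6402 - 0.9752i


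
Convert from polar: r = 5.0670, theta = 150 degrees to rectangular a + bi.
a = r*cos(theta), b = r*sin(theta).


a = 5.0670*cos(150°) = 5.0670*(-0.86603) = -4.3882
b = 5.0670*sin(150°) = 5.0670*0.5 = 2.5335

-4.3882 + 2.5335i


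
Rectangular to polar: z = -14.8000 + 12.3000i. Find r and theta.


r = sqrt(219.04+151.29) = sqrt(370.33) = 19.2440
theta = atan2(12.3, -14.8) = 140.2707 degrees

r = 19.2440, theta = 140.2707 degrees


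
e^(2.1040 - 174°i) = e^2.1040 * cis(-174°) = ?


e^2.1040 = 8.1989
cos(-174°) = -0.99452
sin(-174°) = -0.10453
Real = 8.1989*(-0.99452) = -8.1540
Imag = 8.1989*(-0.10453) = -0.8570

-8.1540 - 0.8570i


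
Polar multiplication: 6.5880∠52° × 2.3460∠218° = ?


r = 6.5880 * 2.3460 = 15.4554
theta = 52° + 218° = 270° = 270° (mod 360)

15.4554 cis(270°)


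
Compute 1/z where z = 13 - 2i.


|z|^2 = 169+4 = 173
1/z = (13 + 2i)/173

1/z = 0.0751 + 0.0116i


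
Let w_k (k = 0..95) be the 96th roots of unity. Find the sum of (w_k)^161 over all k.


The roots are w_k = w^k with w = e^(2*pi*i/96), and (w^k)^161 = (w^161)^k.
So S = 1 + u + u^2 + ... + u^(95) with u = w^161.
161 = 1*96 + 65, so 161 is not a multiple of 96: u = (w^96)^1 * w^65 = w^65 ≠ 1 (w is a primitive 96th root), while u^96 = (w^96)^161 = 1.
Geometric series: S = (1 - u^96)/(1 - u) = (1 - 1)/(1 - u) = 0

S = 0


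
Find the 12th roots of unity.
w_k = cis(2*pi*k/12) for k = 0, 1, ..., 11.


The 12th roots of unity are cis(360k/12°) for k=0..11
Angle step = 360/12 = 30°
Primitive root: cis(30°)
Primitive root = 0.8660 + 0.5000i

12 roots at angles: 0°, 30°, 60°, 90°, 120°, 150°, 180°, 210°, 240°, 270°, 300°, 330°


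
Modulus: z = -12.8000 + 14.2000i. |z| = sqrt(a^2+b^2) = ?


|z| = sqrt((-12.8)^2 + 14.2^2) = sqrt(163.84 + 201.64) = sqrt(365.48) = 19.1175

|z| = 19.1175


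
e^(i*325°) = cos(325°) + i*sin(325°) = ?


cos(325°) = 0.8192
sin(325°) = -0.5736

e^(i*325°) = 0.8192 - 0.5736i


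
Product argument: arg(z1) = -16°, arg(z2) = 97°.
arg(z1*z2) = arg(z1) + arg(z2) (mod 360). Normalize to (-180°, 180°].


arg(z1*z2) = -16° + 97° = 81°
Normalized to (-180°, 180°]: 81°

81°


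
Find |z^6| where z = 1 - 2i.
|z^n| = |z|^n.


|z| = sqrt(1+4) = sqrt(5) = 2.2361
|z^6| = |z|^6 = (sqrt(5))^6 = 5^3 = 125

|z^6| = 125


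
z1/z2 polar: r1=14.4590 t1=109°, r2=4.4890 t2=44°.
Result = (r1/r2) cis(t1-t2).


r = 14.4590 / 4.4890 = 3.2210
theta = 109° - 44° = 65° = 65° (mod 360)

3.2210 cis(65°)


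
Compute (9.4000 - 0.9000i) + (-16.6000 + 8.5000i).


Real: 9.4 - 16.6 = -7.2
Imag: -0.9 + 8.5 = 7.6

-7.2000 + 7.6000i


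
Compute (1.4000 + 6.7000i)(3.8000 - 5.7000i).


Real = 1.4*3.8 - 6.7*(-5.7) = 5.32 - (-38.19) = 43.51
Imag = 1.4*(-5.7) + 3.8*6.7 = -7.98 + 25.46 = 17.48

43.5100 + 17.4800i


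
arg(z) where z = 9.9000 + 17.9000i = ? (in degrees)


Re = 9.9, Im = 17.9
arg = atan2(17.9, 9.9) = 61.0542 degrees

arg(z) = 61.0542 degrees


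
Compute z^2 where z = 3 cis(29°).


r^2 = 3^2 = 9
n*theta = 2*29° = 58° = 58° (mod 360)
a = 9*cos(58°) = 4.7693
b = 9*sin(58°) = 7.6324

9 cis(58°) = 4.7693 + 7.6324i


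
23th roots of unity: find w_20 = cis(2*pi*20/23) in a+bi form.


Angle = 360*20/23 = 313.0435°
a = cos(313.0435°) = 0.6826
b = sin(313.0435°) = -0.7308

0.6826 - 0.7308i


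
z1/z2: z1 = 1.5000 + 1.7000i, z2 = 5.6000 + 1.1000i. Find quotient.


Conjugate of z2 = 5.6000 - 1.1000i
Numerator: (1.5000 + 1.7000i)(5.6000 - 1.1000i) = 10.2700 + 7.8700i
Denominator: 5.6^2 + 1.1^2 = 32.57
Result = (10.2700 + 7.8700i)/32.57

0.3153 + 0.2416i


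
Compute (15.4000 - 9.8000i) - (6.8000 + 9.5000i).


Real: 15.4 - 6.8 = 8.6
Imag: -9.8 - 9.5 = -19.3

8.6000 - 19.3000i


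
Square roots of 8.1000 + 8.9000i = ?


|z| = sqrt(65.61+79.21) = 12.0341
sqrt((|z|+a)/2) = sqrt((12.0341+8.1)/2) = sqrt(10.0671) = 3.1729
sqrt((|z|-a)/2) = sqrt((12.0341-8.1)/2) = sqrt(1.9671) = 1.4025

±(3.1729 + 1.4025i) i.e. 3.1729 + 1.4025i and -3.1729 - 1.4025i


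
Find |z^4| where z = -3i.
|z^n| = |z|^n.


|z| = sqrt(0+9) = sqrt(9) = 3
|z^4| = |z|^4 = 3^4 = 81

|z^4| = 81


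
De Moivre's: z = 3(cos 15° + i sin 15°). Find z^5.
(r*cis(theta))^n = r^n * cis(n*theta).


r^5 = 3^5 = 243
n*theta = 5*15° = 75° = 75° (mod 360)
a = 243*cos(75°) = 62.8930
b = 243*sin(75°) = 234.7200

243 cis(75°) = 62.8930 + 234.7200i


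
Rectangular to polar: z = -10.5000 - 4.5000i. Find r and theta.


r = sqrt(110.25+20.25) = sqrt(130.5) = 11.4237
theta = atan2(-4.5, -10.5) = -156.8014 degrees

r = 11.4237, theta = -156.8014 degrees


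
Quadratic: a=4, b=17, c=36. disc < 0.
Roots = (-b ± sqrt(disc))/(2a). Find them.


disc = 17^2 - 4*4*36 = 289 - 576 = -287
sqrt(|disc|) = sqrt(287) = 16.9411
Real part = -17/(2*4) = -2.1250
Imag part = 16.9411/(2*4) = 2.1176

-2.1250 ± 2.1176i


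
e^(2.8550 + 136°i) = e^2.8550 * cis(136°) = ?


e^2.8550 = 17.3744
cos(136°) = -0.71934
sin(136°) = 0.69466
Real = 17.3744*(-0.71934) = -12.4981
Imag = 17.3744*0.69466 = 12.0693

-12.4981 + 12.0693i


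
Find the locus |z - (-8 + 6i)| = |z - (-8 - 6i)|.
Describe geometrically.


Equal distances means the locus is the perpendicular bisector of z1 and z2.
Midpoint = ((-8+(-8))/2, (6+(-6))/2) = (-8.0000, 0)

Perpendicular bisector through (-8.0000, 0)


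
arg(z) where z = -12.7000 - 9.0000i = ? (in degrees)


Re = -12.7, Im = -9
arg = atan2(-9, -12.7) = -144.6763 degrees

arg(z) = -144.6763 degrees


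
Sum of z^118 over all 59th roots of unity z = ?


The roots are w_k = w^k with w = e^(2*pi*i/59), and (w^k)^118 = (w^118)^k.
So S = 1 + u + u^2 + ... + u^(58) with u = w^118.
118 = 2*59 + 0, so 118 is a multiple of 59 and u = (w^59)^2 = 1.
Every one of the 59 terms equals 1: S = 59

S = 59


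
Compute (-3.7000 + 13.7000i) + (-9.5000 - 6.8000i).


Real: -3.7 - 9.5 = -13.2
Imag: 13.7 - 6.8 = 6.9

-13.2000 + 6.9000i


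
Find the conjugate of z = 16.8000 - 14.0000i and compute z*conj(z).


z_bar = 16.8000 + 14.0000i
z*z_bar = 16.8^2 + (-14)^2 = 282.24 + 196 = 478.24

z_bar = 16.8000 + 14.0000i, z*z_bar = 478.24


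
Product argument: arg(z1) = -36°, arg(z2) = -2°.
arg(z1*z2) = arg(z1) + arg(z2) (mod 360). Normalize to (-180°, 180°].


arg(z1*z2) = -36° - 2° = -38°
Normalized to (-180°, 180°]: -38°

-38°


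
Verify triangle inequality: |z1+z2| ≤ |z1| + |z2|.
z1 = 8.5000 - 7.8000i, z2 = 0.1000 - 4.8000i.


|z1| = sqrt(8.5^2 + (-7.8)^2) = sqrt(133.09) = 11.5365
|z2| = sqrt(0.1^2 + (-4.8)^2) = sqrt(23.05) = 4.8010
z1+z2 = 8.6000 - 12.6000i
|z1+z2| = sqrt(232.72) = 15.2552
|z1|+|z2| = 11.5365 + 4.8010 = 16.3375

|z1+z2| = 15.2552 ≤ |z1|+|z2| = 16.3375 (verified)


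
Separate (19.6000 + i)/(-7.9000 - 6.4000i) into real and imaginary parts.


Multiply by conjugate: (19.6000 + i)(-7.9000 + 6.4000i) / ((-7.9)^2 + (-6.4)^2)
Numerator real = 19.6*(-7.9) + 1*(-6.4) = -161.24
Numerator imag = 1*(-7.9) - 19.6*(-6.4) = 117.54
Denominator = 103.37
Re(z) = -161.24/103.37 = -1.5598
Im(z) = 117.54/103.37 = 1.1371

Re(z) = -1.5598, Im(z) = 1.1371


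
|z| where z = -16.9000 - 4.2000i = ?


|z| = sqrt((-16.9)^2 + (-4.2)^2) = sqrt(285.61 + 17.64) = sqrt(303.25) = 17.4141

|z| = 17.4141


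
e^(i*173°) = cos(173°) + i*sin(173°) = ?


cos(173°) = -0.9925
sin(173°) = 0.1219

e^(i*173°) = -0.9925 + 0.1219i


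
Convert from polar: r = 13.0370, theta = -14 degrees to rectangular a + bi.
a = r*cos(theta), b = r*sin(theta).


a = 13.0370*cos(-14°) = 13.0370*0.970296 = 12.6497
b = 13.0370*sin(-14°) = 13.0370*(-0.24192) = -3.1539

12.6497 - 3.1539i


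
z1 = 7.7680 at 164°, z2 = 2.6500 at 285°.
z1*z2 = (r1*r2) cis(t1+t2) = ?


r = 7.7680 * 2.6500 = 20.5852
theta = 164° + 285° = 449° = 89° (mod 360)

20.5852 cis(89°)


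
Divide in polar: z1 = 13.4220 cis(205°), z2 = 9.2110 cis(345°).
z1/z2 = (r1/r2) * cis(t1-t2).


r = 13.4220 / 9.2110 = 1.4572
theta = 205° - 345° = -140° = 220° (mod 360)

1.4572 cis(220°)


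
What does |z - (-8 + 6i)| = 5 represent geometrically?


|z - z0| = r is a circle with center z0 and radius r.
Center = (-8, 6), radius = 5

Circle with center (-8, 6) and radius 5


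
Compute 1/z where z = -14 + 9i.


|z|^2 = 196+81 = 277
1/z = (-14 - 9i)/277

1/z = -0.0505 - 0.0325i


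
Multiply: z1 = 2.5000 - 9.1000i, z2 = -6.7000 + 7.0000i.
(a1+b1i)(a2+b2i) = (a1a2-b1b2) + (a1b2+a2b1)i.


Real = 2.5*(-6.7) - (-9.1)*7 = -16.75 - (-63.7) = 46.95
Imag = 2.5*7 - (6.7)*(-9.1) = 17.5 + 60.97 = 78.47

46.9500 + 78.4700i


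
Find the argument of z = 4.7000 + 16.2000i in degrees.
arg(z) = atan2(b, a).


Re = 4.7, Im = 16.2
arg = atan2(16.2, 4.7) = 73.8213 degrees

arg(z) = 73.8213 degrees


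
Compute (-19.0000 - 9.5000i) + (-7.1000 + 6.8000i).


Real: -19 - 7.1 = -26.1
Imag: -9.5 + 6.8 = -2.7

-26.1000 - 2.7000i


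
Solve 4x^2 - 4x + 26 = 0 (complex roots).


disc = (-4)^2 - 4*4*26 = 16 - 416 = -400
sqrt(|disc|) = sqrt(400) = 20.0000
Real part = 4/(2*4) = 0.5000
Imag part = 20.0000/(2*4) = 2.5000

0.5000 ± 2.5000i


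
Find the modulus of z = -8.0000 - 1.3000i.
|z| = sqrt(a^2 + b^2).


|z| = sqrt((-8)^2 + (-1.3)^2) = sqrt(64 + 1.69) = sqrt(65.69) = 8.1049

|z| = 8.1049


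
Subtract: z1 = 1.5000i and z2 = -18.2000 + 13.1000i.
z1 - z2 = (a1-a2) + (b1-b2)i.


Real: 0 + 18.2 = 18.2
Imag: 1.5 - 13.1 = -11.6

18.2000 - 11.6000i


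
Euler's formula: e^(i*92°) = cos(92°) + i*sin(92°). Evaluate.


cos(92°) = -0.0349
sin(92°) = 0.9994

e^(i*92°) = -0.0349 + 0.9994i


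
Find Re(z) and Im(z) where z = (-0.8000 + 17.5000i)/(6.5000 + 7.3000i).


Multiply by conjugate: (-0.8000 + 17.5000i)(6.5000 - 7.3000i) / (6.5^2 + 7.3^2)
Numerator real = -0.8*6.5 + 17.5*7.3 = 122.55
Numerator imag = 17.5*6.5 - (-0.8)*7.3 = 119.59
Denominator = 95.54
Re(z) = 122.55/95.54 = 1.2827
Im(z) = 119.59/95.54 = 1.2517

Re(z) = 1.2827, Im(z) = 1.2517


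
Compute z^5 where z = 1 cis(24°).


r^5 = 1^5 = 1
n*theta = 5*24° = 120° = 120° (mod 360)
a = 1*cos(120°) = -0.5000
b = 1*sin(120°) = 0.8660

1 cis(120°) = -0.5000 + 0.8660i


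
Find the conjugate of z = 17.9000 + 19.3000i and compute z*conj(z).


z_bar = 17.9000 - 19.3000i
z*z_bar = 17.9^2 + 19.3^2 = 320.41 + 372.49 = 692.9

z_bar = 17.9000 - 19.3000i, z*z_bar = 692.9


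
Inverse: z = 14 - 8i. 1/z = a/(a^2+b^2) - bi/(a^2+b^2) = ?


|z|^2 = 196+64 = 260
1/z = (14 + 8i)/260

1/z = 0.0538 + 0.0308i


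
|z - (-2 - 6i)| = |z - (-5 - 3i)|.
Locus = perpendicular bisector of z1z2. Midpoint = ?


Equal distances means the locus is the perpendicular bisector of z1 and z2.
Midpoint = ((-2+(-5))/2, (-6+(-3))/2) = (-3.5000, -4.5000)

Perpendicular bisector through (-3.5000, -4.5000)


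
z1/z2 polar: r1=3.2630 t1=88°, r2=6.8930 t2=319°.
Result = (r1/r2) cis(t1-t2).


r = 3.2630 / 6.8930 = 0.4734
theta = 88° - 319° = -231° = 129° (mod 360)

0.4734 cis(129°)


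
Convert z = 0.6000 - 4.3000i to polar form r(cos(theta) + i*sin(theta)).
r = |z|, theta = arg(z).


r = sqrt(0.36+18.49) = sqrt(18.85) = 4.3417
theta = atan2(-4.3, 0.6) = -82.0565 degrees

r = 4.3417, theta = -82.0565 degrees


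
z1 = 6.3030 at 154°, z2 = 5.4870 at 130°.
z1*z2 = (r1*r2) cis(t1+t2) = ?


r = 6.3030 * 5.4870 = 34.5846
theta = 154° + 130° = 284° = 284° (mod 360)

34.5846 cis(284°)


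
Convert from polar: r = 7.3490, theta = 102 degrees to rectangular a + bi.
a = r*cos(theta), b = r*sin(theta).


a = 7.3490*cos(102°) = 7.3490*(-0.2079) = -1.5279
b = 7.3490*sin(102°) = 7.3490*0.97815 = 7.1884

-1.5279 + 7.1884i


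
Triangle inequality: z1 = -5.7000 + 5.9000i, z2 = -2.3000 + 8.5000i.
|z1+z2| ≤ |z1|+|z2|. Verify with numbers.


|z1| = sqrt((-5.7)^2 + 5.9^2) = sqrt(67.3) = 8.2037
|z2| = sqrt((-2.3)^2 + 8.5^2) = sqrt(77.54) = 8.8057
z1+z2 = -8.0000 + 14.4000i
|z1+z2| = sqrt(271.36) = 16.4730
|z1|+|z2| = 8.2037 + 8.8057 = 17.0094

|z1+z2| = 16.4730 ≤ |z1|+|z2| = 17.0094 (verified)


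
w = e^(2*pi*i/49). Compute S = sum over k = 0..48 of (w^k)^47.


The roots are w_k = w^k with w = e^(2*pi*i/49), and (w^k)^47 = (w^47)^k.
So S = 1 + u + u^2 + ... + u^(48) with u = w^47.
47 = 0*49 + 47, so 47 is not a multiple of 49: u = w^47 ≠ 1 (w is a primitive 49th root), while u^49 = (w^49)^47 = 1.
Geometric series: S = (1 - u^49)/(1 - u) = (1 - 1)/(1 - u) = 0

S = 0


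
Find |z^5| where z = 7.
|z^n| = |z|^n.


|z| = sqrt(49+0) = sqrt(49) = 7
|z^5| = |z|^5 = 7^5 = 16807

|z^5| = 16807


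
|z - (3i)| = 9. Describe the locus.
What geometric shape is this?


|z - z0| = r is a circle with center z0 and radius r.
Center = (0, 3), radius = 9

Circle with center (0, 3) and radius 9


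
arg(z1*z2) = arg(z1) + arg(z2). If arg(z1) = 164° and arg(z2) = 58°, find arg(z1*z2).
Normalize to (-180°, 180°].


arg(z1*z2) = 164° + 58° = 222°
Normalized to (-180°, 180°]: -138°

-138°


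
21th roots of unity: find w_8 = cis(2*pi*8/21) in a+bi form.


Angle = 360*8/21 = 137.1429°
a = cos(137.1429°) = -0.7331
b = sin(137.1429°) = 0.6802

-0.7331 + 0.6802i


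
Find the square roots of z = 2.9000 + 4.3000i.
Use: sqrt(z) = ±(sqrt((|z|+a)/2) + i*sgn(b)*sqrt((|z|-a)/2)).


|z| = sqrt(8.41+18.49) = 5.1865
sqrt((|z|+a)/2) = sqrt((5.1865+2.9)/2) = sqrt(4.0433) = 2.0108
sqrt((|z|-a)/2) = sqrt((5.1865-2.9)/2) = sqrt(1.1433) = 1.0692

±(2.0108 + 1.0692i) i.e. 2.0108 + 1.0692i and -2.0108 - 1.0692i


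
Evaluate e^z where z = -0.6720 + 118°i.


e^-0.6720 = 0.5107
cos(118°) = -0.4695
sin(118°) = 0.8829
Real = 0.5107*(-0.4695) = -0.2398
Imag = 0.5107*0.8829 = 0.4509

-0.2398 + 0.4509i


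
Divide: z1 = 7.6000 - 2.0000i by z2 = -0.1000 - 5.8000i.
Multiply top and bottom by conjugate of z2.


Conjugate of z2 = -0.1000 + 5.8000i
Numerator: (7.6000 - 2.0000i)(-0.1000 + 5.8000i) = 10.8400 + 44.2800i
Denominator: (-0.1)^2 + (-5.8)^2 = 33.65
Result = (10.8400 + 44.2800i)/33.65

0.3221 + 1.3159i


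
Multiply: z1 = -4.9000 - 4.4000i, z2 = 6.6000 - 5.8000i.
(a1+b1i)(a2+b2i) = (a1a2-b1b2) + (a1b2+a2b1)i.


Real = -4.9*6.6 - (-4.4)*(-5.8) = -32.34 - 25.52 = -57.86
Imag = -4.9*(-5.8) + 6.6*(-4.4) = 28.42 - (29.04) = -0.62

-57.8600 - 0.6200i


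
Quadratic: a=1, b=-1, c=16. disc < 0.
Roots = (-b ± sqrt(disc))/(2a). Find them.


disc = (-1)^2 - 4*1*16 = 1 - 64 = -63
sqrt(|disc|) = sqrt(63) = 7.9373
Real part = 1/(2*1) = 0.5000
Imag part = 7.9373/(2*1) = 3.9686

0.5000 ± 3.9686i


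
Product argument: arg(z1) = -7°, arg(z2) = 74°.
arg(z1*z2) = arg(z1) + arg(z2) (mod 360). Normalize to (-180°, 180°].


arg(z1*z2) = -7° + 74° = 67°
Normalized to (-180°, 180°]: 67°

67°


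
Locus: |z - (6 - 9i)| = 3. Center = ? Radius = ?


|z - z0| = r is a circle with center z0 and radius r.
Center = (6, -9), radius = 3

Circle with center (6, -9) and radius 3


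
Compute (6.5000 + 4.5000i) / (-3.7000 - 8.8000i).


Conjugate of z2 = -3.7000 + 8.8000i
Numerator: (6.5000 + 4.5000i)(-3.7000 + 8.8000i) = -63.6500 + 40.5500i
Denominator: (-3.7)^2 + (-8.8)^2 = 91.13
Result = (-63.6500 + 40.5500i)/91.13

-0.6985 + 0.4450i


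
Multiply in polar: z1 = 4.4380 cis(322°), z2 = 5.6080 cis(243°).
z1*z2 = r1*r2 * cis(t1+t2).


r = 4.4380 * 5.6080 = 24.8883
theta = 322° + 243° = 565° = 205° (mod 360)

24.8883 cis(205°)


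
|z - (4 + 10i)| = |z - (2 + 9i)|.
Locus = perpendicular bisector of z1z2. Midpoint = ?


Equal distances means the locus is the perpendicular bisector of z1 and z2.
Midpoint = ((4+2)/2, (10+9)/2) = (3.0000, 9.5000)

Perpendicular bisector through (3.0000, 9.5000)


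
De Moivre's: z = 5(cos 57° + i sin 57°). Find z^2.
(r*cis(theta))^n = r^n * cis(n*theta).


r^2 = 5^2 = 25
n*theta = 2*57° = 114° = 114° (mod 360)
a = 25*cos(114°) = -10.1684
b = 25*sin(114°) = 22.8386

25 cis(114°) = -10.1684 + 22.8386i


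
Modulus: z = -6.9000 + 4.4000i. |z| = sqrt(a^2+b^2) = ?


|z| = sqrt((-6.9)^2 + 4.4^2) = sqrt(47.61 + 19.36) = sqrt(66.97) = 8.1835

|z| = 8.1835


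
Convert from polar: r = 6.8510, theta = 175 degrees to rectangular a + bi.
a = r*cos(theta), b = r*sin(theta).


a = 6.8510*cos(175°) = 6.8510*(-0.99619) = -6.8249
b = 6.8510*sin(175°) = 6.8510*0.08716 = 0.5971

-6.8249 + 0.5971i


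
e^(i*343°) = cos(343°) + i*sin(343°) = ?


cos(343°) = 0.9563
sin(343°) = -0.2924

e^(i*343°) = 0.9563 - 0.2924i


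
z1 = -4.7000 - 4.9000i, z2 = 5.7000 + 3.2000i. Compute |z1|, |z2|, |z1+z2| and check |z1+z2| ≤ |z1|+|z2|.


|z1| = sqrt((-4.7)^2 + (-4.9)^2) = sqrt(46.1) = 6.7897
|z2| = sqrt(5.7^2 + 3.2^2) = sqrt(42.73) = 6.5368
z1+z2 = 1.0000 - 1.7000i
|z1+z2| = sqrt(3.89) = 1.9723
|z1|+|z2| = 6.7897 + 6.5368 = 13.3265

|z1+z2| = 1.9723 ≤ |z1|+|z2| = 13.3265 (verified)


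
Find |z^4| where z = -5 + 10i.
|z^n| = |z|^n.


|z| = sqrt(25+100) = sqrt(125) = 11.1803
|z^4| = |z|^4 = (sqrt(125))^4 = 125^2 = 15625

|z^4| = 15625


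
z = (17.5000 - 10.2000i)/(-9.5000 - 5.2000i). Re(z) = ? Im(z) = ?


Multiply by conjugate: (17.5000 - 10.2000i)(-9.5000 + 5.2000i) / ((-9.5)^2 + (-5.2)^2)
Numerator real = 17.5*(-9.5) - (10.2)*(-5.2) = -113.21
Numerator imag = -10.2*(-9.5) - 17.5*(-5.2) = 187.9
Denominator = 117.29
Re(z) = -113.21/117.29 = -0.9652
Im(z) = 187.9/117.29 = 1.6020

Re(z) = -0.9652, Im(z) = 1.6020


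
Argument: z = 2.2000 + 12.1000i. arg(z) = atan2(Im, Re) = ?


Re = 2.2, Im = 12.1
arg = atan2(12.1, 2.2) = 79.6952 degrees

arg(z) = 79.6952 degrees


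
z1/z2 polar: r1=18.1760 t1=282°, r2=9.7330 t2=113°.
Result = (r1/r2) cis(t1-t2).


r = 18.1760 / 9.7330 = 1.8675
theta = 282° - 113° = 169° = 169° (mod 360)

1.8675 cis(169°)


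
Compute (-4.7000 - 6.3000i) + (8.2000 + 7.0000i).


Real: -4.7 + 8.2 = 3.5
Imag: -6.3 + 7 = 0.7

3.5000 + 0.7000i


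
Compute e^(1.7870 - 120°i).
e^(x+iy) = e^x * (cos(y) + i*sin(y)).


e^1.7870 = 5.9715
cos(-120°) = -0.5
sin(-120°) = -0.86603
Real = 5.9715*(-0.5) = -2.9858
Imag = 5.9715*(-0.86603) = -5.1715

-2.9858 - 5.1715i


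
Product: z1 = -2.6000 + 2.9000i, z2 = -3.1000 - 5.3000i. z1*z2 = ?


Real = -2.6*(-3.1) - 2.9*(-5.3) = 8.06 - (-15.37) = 23.43
Imag = -2.6*(-5.3) - (3.1)*2.9 = 13.78 - (8.99) = 4.79

23.4300 + 4.7900i


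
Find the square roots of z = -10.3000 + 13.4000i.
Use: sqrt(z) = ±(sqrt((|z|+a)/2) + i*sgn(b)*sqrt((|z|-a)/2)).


|z| = sqrt(106.09+179.56) = 16.9012
sqrt((|z|+a)/2) = sqrt((16.9012+(-10.3))/2) = sqrt(3.3006) = 1.8168
sqrt((|z|-a)/2) = sqrt((16.9012-(-10.3))/2) = sqrt(13.6006) = 3.6879

±(1.8168 + 3.6879i) i.e. 1.8168 + 3.6879i and -1.8168 - 3.6879i


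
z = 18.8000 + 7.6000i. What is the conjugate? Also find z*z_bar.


z_bar = 18.8000 - 7.6000i
z*z_bar = 18.8^2 + 7.6^2 = 353.44 + 57.76 = 411.2

z_bar = 18.8000 - 7.6000i, z*z_bar = 411.2


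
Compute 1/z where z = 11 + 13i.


|z|^2 = 121+169 = 290
1/z = (11 - 13i)/290

1/z = 0.0379 - 0.0448i
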